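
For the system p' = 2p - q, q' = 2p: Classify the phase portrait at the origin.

A = [[2,-1],[2,0]]; det(A-λI) = λ^2 - 2λ + 2.
λ = 1 ± i: positive real part.

unstable spiral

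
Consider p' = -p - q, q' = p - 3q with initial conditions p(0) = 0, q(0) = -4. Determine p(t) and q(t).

Coefficient matrix A = [[-1, -1], [1, -3]].
Characteristic polynomial det(A - λI) = λ^2 + 4λ + 4 = 0.
Single eigenvalue λ = -2 with algebraic multiplicity 2.
Eigenvector v = (-1,-1); generalized eigenvector w with (A-λI)w=v is (-3,-2).
General solution: e^(-2t)[c_1·v + c_2·(t·v + w)].
Applying p(0)=0, q(0)=-4 gives c_1=12, c_2=-4.

p(t) = 4te^(-2t), q(t) = 4te^(-2t) - 4e^(-2t)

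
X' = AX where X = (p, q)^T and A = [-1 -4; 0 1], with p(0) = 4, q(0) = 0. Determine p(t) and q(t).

p(t) = 4e^(-t), q(t) = 0

Coefficient matrix A = [[-1, -4], [0, 1]].
Characteristic polynomial det(A - λI) = λ^2 - 1 = 0.
Eigenvalues λ = -1, 1.
For λ=-1: (A-λI) row 1 is [0, -4], so an eigenvector is (1, 0).
For λ=1: (A-λI) row 1 is [-2, -4], so an eigenvector is (2, -1).
General solution: C_1e^(-t)(1,0) + C_2e^(t)(2,-1).
Applying p(0)=4, q(0)=0 gives C_1=4, C_2=0.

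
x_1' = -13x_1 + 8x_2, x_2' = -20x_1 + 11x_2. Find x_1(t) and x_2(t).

Coefficient matrix A = [[-13, 8], [-20, 11]].
Characteristic polynomial det(A - λI) = λ^2 + 2λ + 17 = 0.
Eigenvalues λ = -1 ± 4i (complex conjugate pair).
For λ=-1+4i: an eigenvector is (1,1) - i(-1,-2) = (1 + i, 1 + 2i).
A real fundamental pair from Re and Im of e^((-1+4i)t)v: X_1 = e^(-t)(cos(4t)·(1,1) + sin(4t)·(-1,-2)), X_2 = e^(-t)(sin(4t)·(1,1) - cos(4t)·(-1,-2)).
General solution: K_1X_1 + K_2X_2.

x_1(t) = -K_1e^(-t)sin(4t) + K_1e^(-t)cos(4t) + K_2e^(-t)sin(4t) + K_2e^(-t)cos(4t), x_2(t) = -2K_1e^(-t)sin(4t) + K_1e^(-t)cos(4t) + K_2e^(-t)sin(4t) + 2K_2e^(-t)cos(4t)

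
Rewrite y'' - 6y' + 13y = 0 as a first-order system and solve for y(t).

Let x_1 = y, x_2 = y'. Then x_1' = x_2 and x_2' = -13x_1 + 6x_2.
A = [[0,1],[-13,6]]; det(A-λI) = λ^2 - 6λ + 13.
Eigenvalues λ = 3 ± 2i.

y(t) = K_1e^(3t)cos(2t) + K_2e^(3t)sin(2t)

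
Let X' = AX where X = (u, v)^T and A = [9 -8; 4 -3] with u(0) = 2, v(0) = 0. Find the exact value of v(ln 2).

A = [[9,-8],[4,-3]]; eigenvalues λ = 5, 1.
Eigenvectors: (-2,-1) for λ=5, (-1,-1) for λ=1.
From the initial condition, c_1 = -2, c_2 = 2.
v(ln 2) = (-2)(2^5)(-1) + (2)(2^1)(-1) = 60.

60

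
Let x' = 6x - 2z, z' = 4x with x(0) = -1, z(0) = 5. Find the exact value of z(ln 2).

A = [[6,-2],[4,0]]; eigenvalues λ = 2, 4.
Eigenvectors: (1,2) for λ=2, (1,1) for λ=4.
From the initial condition, c_1 = 6, c_2 = -7.
z(ln 2) = (6)(2^2)(2) + (-7)(2^4)(1) = -64.

-64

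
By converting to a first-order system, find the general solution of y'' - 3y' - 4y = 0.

Let x_1 = y, x_2 = y'. Then x_1' = x_2 and x_2' = 4x_1 + 3x_2.
A = [[0,1],[4,3]]; det(A-λI) = λ^2 - 3λ - 4.
Eigenvalues λ = -1, 4 with eigenvectors (1,-1), (1,4).

y(t) = C_1e^(-t) + C_2e^(4t)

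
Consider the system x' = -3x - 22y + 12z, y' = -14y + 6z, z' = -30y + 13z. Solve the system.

x(t) = K_1e^(-3t) + 2K_2e^(-2t) + 4K_3e^(t), y(t) = K_2e^(-2t) + 2K_3e^(t), z(t) = 2K_2e^(-2t) + 5K_3e^(t)

Coefficient matrix A = [[-3, -22, 12], [0, -14, 6], [0, -30, 13]].
det(A - λI) = 0 gives eigenvalues λ = -3, -2, 1.
For λ=-3: eigenvector (1,0,0).
For λ=-2: eigenvector (2,1,2).
For λ=1: eigenvector (4,2,5).
General solution: K_1e^(-3t)(1,0,0) + K_2e^(-2t)(2,1,2) + K_3e^(t)(4,2,5).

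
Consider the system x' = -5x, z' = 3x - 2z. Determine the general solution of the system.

x(t) = -c_2e^(-5t), z(t) = -c_1e^(-2t) + c_2e^(-5t)

Coefficient matrix A = [[-5, 0], [3, -2]].
Characteristic polynomial det(A - λI) = λ^2 + 7λ + 10 = 0.
Eigenvalues λ = -2, -5.
For λ=-2: (A-λI) row 1 is [-3, 0], so an eigenvector is (0, -1).
For λ=-5: (A-λI) row 2 is [3, 3], so an eigenvector is (-1, 1).
General solution: c_1e^(-2t)(0,-1) + c_2e^(-5t)(-1,1).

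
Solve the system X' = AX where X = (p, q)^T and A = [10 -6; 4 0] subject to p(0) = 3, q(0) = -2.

Coefficient matrix A = [[10, -6], [4, 0]].
Characteristic polynomial det(A - λI) = λ^2 - 10λ + 24 = 0.
Eigenvalues λ = 6, 4.
For λ=6: (A-λI) row 1 is [4, -6], so an eigenvector is (-3, -2).
For λ=4: (A-λI) row 1 is [6, -6], so an eigenvector is (-1, -1).
General solution: c_1e^(6t)(-3,-2) + c_2e^(4t)(-1,-1).
Applying p(0)=3, q(0)=-2 gives c_1=-5, c_2=12.

p(t) = 15e^(6t) - 12e^(4t), q(t) = 10e^(6t) - 12e^(4t)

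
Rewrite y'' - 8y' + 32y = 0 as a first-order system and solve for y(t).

y(t) = K_1e^(4t)cos(4t) + K_2e^(4t)sin(4t)

Let x_1 = y, x_2 = y'. Then x_1' = x_2 and x_2' = -32x_1 + 8x_2.
A = [[0,1],[-32,8]]; det(A-λI) = λ^2 - 8λ + 32.
Eigenvalues λ = 4 ± 4i.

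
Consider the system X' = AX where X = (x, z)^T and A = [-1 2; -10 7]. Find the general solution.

x(t) = c_1e^(3t)sin(2t) - c_2e^(3t)cos(2t), z(t) = 2c_1e^(3t)sin(2t) + c_1e^(3t)cos(2t) + c_2e^(3t)sin(2t) - 2c_2e^(3t)cos(2t)

Coefficient matrix A = [[-1, 2], [-10, 7]].
Characteristic polynomial det(A - λI) = λ^2 - 6λ + 13 = 0.
Eigenvalues λ = 3 ± 2i (complex conjugate pair).
For λ=3+2i: an eigenvector is (0,1) - i(1,2) = (0 - i, 1 - 2i).
A real fundamental pair from Re and Im of e^((3+2i)t)v: X_1 = e^(3t)(cos(2t)·(0,1) + sin(2t)·(1,2)), X_2 = e^(3t)(sin(2t)·(0,1) - cos(2t)·(1,2)).
General solution: c_1X_1 + c_2X_2.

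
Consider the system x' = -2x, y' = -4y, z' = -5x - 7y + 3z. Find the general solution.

Coefficient matrix A = [[-2, 0, 0], [0, -4, 0], [-5, -7, 3]].
det(A - λI) = 0 gives eigenvalues λ = -2, -4, 3.
For λ=-2: eigenvector (1,0,1).
For λ=-4: eigenvector (0,1,1).
For λ=3: eigenvector (0,0,1).
General solution: K_1e^(-2t)(1,0,1) + K_2e^(-4t)(0,1,1) + K_3e^(3t)(0,0,1).

x(t) = K_1e^(-2t), y(t) = K_2e^(-4t), z(t) = K_1e^(-2t) + K_2e^(-4t) + K_3e^(3t)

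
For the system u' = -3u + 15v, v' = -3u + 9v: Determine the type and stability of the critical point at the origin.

unstable spiral

A = [[-3,15],[-3,9]]; det(A-λI) = λ^2 - 6λ + 18.
λ = 3 ± 3i: positive real part.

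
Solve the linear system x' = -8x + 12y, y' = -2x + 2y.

x(t) = 2c_1e^(-2t) - 3c_2e^(-4t), y(t) = c_1e^(-2t) - c_2e^(-4t)

Coefficient matrix A = [[-8, 12], [-2, 2]].
Characteristic polynomial det(A - λI) = λ^2 + 6λ + 8 = 0.
Eigenvalues λ = -2, -4.
For λ=-2: (A-λI) row 1 is [-6, 12], so an eigenvector is (2, 1).
For λ=-4: (A-λI) row 1 is [-4, 12], so an eigenvector is (-3, -1).
General solution: c_1e^(-2t)(2,1) + c_2e^(-4t)(-3,-1).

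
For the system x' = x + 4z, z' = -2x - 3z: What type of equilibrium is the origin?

A = [[1,4],[-2,-3]]; det(A-λI) = λ^2 + 2λ + 5.
λ = -1 ± 2i: negative real part.

stable spiral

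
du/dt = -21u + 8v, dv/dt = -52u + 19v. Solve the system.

Coefficient matrix A = [[-21, 8], [-52, 19]].
Characteristic polynomial det(A - λI) = λ^2 + 2λ + 17 = 0.
Eigenvalues λ = -1 ± 4i (complex conjugate pair).
For λ=-1+4i: an eigenvector is (1,2) - i(-1,-3) = (1 + i, 2 + 3i).
A real fundamental pair from Re and Im of e^((-1+4i)t)v: X_1 = e^(-t)(cos(4t)·(1,2) + sin(4t)·(-1,-3)), X_2 = e^(-t)(sin(4t)·(1,2) - cos(4t)·(-1,-3)).
General solution: C_1X_1 + C_2X_2.

u(t) = -C_1e^(-t)sin(4t) + C_1e^(-t)cos(4t) + C_2e^(-t)sin(4t) + C_2e^(-t)cos(4t), v(t) = -3C_1e^(-t)sin(4t) + 2C_1e^(-t)cos(4t) + 2C_2e^(-t)sin(4t) + 3C_2e^(-t)cos(4t)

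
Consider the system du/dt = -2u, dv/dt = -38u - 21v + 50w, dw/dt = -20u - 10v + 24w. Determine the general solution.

u(t) = c_1e^(-2t), v(t) = -2c_1e^(-2t) + 5c_2e^(-t) + 2c_3e^(4t), w(t) = 2c_2e^(-t) + c_3e^(4t)

Coefficient matrix A = [[-2, 0, 0], [-38, -21, 50], [-20, -10, 24]].
det(A - λI) = 0 gives eigenvalues λ = -2, -1, 4.
For λ=-2: eigenvector (1,-2,0).
For λ=-1: eigenvector (0,5,2).
For λ=4: eigenvector (0,2,1).
General solution: c_1e^(-2t)(1,-2,0) + c_2e^(-t)(0,5,2) + c_3e^(4t)(0,2,1).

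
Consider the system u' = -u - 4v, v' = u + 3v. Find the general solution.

u(t) = 2K_1e^(t) + 2K_2te^(t) + K_2e^(t), v(t) = -K_1e^(t) - K_2te^(t) - K_2e^(t)

Coefficient matrix A = [[-1, -4], [1, 3]].
Characteristic polynomial det(A - λI) = λ^2 - 2λ + 1 = 0.
Single eigenvalue λ = 1 with algebraic multiplicity 2.
Eigenvector v = (2,-1); generalized eigenvector w with (A-λI)w=v is (1,-1).
General solution: e^(t)[K_1·v + K_2·(t·v + w)].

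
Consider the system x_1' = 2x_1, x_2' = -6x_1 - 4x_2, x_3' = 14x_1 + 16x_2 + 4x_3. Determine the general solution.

x_1(t) = c_1e^(2t), x_2(t) = -c_1e^(2t) + c_2e^(-4t), x_3(t) = c_1e^(2t) - 2c_2e^(-4t) + c_3e^(4t)

Coefficient matrix A = [[2, 0, 0], [-6, -4, 0], [14, 16, 4]].
det(A - λI) = 0 gives eigenvalues λ = 2, -4, 4.
For λ=2: eigenvector (1,-1,1).
For λ=-4: eigenvector (0,1,-2).
For λ=4: eigenvector (0,0,1).
General solution: c_1e^(2t)(1,-1,1) + c_2e^(-4t)(0,1,-2) + c_3e^(4t)(0,0,1).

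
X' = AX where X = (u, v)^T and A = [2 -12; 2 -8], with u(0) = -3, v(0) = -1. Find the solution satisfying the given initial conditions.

Coefficient matrix A = [[2, -12], [2, -8]].
Characteristic polynomial det(A - λI) = λ^2 + 6λ + 8 = 0.
Eigenvalues λ = -4, -2.
For λ=-4: (A-λI) row 1 is [6, -12], so an eigenvector is (2, 1).
For λ=-2: (A-λI) row 1 is [4, -12], so an eigenvector is (-3, -1).
General solution: c_1e^(-4t)(2,1) + c_2e^(-2t)(-3,-1).
Applying u(0)=-3, v(0)=-1 gives c_1=0, c_2=1.

u(t) = -3e^(-2t), v(t) = -e^(-2t)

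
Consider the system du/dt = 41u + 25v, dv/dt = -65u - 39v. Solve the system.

Coefficient matrix A = [[41, 25], [-65, -39]].
Characteristic polynomial det(A - λI) = λ^2 - 2λ + 26 = 0.
Eigenvalues λ = 1 ± 5i (complex conjugate pair).
For λ=1+5i: an eigenvector is (1,-2) - i(-2,3) = (1 + 2i, -2 - 3i).
A real fundamental pair from Re and Im of e^((1+5i)t)v: X_1 = e^(t)(cos(5t)·(1,-2) + sin(5t)·(-2,3)), X_2 = e^(t)(sin(5t)·(1,-2) - cos(5t)·(-2,3)).
General solution: C_1X_1 + C_2X_2.

u(t) = -2C_1e^(t)sin(5t) + C_1e^(t)cos(5t) + C_2e^(t)sin(5t) + 2C_2e^(t)cos(5t), v(t) = 3C_1e^(t)sin(5t) - 2C_1e^(t)cos(5t) - 2C_2e^(t)sin(5t) - 3C_2e^(t)cos(5t)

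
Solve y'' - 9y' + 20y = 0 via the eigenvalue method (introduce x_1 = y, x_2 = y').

Let x_1 = y, x_2 = y'. Then x_1' = x_2 and x_2' = -20x_1 + 9x_2.
A = [[0,1],[-20,9]]; det(A-λI) = λ^2 - 9λ + 20.
Eigenvalues λ = 5, 4 with eigenvectors (1,5), (1,4).

y(t) = K_1e^(5t) + K_2e^(4t)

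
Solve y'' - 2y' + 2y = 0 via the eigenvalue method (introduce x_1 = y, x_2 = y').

y(t) = K_1e^(t)cos(t) + K_2e^(t)sin(t)

Let x_1 = y, x_2 = y'. Then x_1' = x_2 and x_2' = -2x_1 + 2x_2.
A = [[0,1],[-2,2]]; det(A-λI) = λ^2 - 2λ + 2.
Eigenvalues λ = 1 ± i.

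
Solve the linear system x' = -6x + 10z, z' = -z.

Coefficient matrix A = [[-6, 10], [0, -1]].
Characteristic polynomial det(A - λI) = λ^2 + 7λ + 6 = 0.
Eigenvalues λ = -6, -1.
For λ=-6: (A-λI) row 1 is [0, 10], so an eigenvector is (-1, 0).
For λ=-1: (A-λI) row 1 is [-5, 10], so an eigenvector is (2, 1).
General solution: c_1e^(-6t)(-1,0) + c_2e^(-t)(2,1).

x(t) = -c_1e^(-6t) + 2c_2e^(-t), z(t) = c_2e^(-t)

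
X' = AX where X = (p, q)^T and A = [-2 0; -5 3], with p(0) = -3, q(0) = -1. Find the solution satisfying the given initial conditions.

p(t) = -3e^(-2t), q(t) = 2e^(3t) - 3e^(-2t)

Coefficient matrix A = [[-2, 0], [-5, 3]].
Characteristic polynomial det(A - λI) = λ^2 - λ - 6 = 0.
Eigenvalues λ = -2, 3.
For λ=-2: (A-λI) row 2 is [-5, 5], so an eigenvector is (1, 1).
For λ=3: (A-λI) row 1 is [-5, 0], so an eigenvector is (0, -1).
General solution: C_1e^(-2t)(1,1) + C_2e^(3t)(0,-1).
Applying p(0)=-3, q(0)=-1 gives C_1=-3, C_2=-2.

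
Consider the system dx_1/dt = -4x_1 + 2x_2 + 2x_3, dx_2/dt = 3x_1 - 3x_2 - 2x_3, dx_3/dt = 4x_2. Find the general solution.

Coefficient matrix A = [[-4, 2, 2], [3, -3, -2], [0, 4, 0]].
det(A - λI) = 0 gives eigenvalues λ = -2, -4, -1.
For λ=-2: eigenvector (-1,1,-2).
For λ=-4: eigenvector (-1,1,-1).
For λ=-1: eigenvector (-2,1,-4).
General solution: c_1e^(-2t)(-1,1,-2) + c_2e^(-4t)(-1,1,-1) + c_3e^(-t)(-2,1,-4).

x_1(t) = -c_1e^(-2t) - c_2e^(-4t) - 2c_3e^(-t), x_2(t) = c_1e^(-2t) + c_2e^(-4t) + c_3e^(-t), x_3(t) = -2c_1e^(-2t) - c_2e^(-4t) - 4c_3e^(-t)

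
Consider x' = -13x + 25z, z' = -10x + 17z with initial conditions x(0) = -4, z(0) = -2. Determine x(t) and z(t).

Coefficient matrix A = [[-13, 25], [-10, 17]].
Characteristic polynomial det(A - λI) = λ^2 - 4λ + 29 = 0.
Eigenvalues λ = 2 ± 5i (complex conjugate pair).
For λ=2+5i: an eigenvector is (-1,-1) - i(-2,-1) = (-1 + 2i, -1 + i).
A real fundamental pair from Re and Im of e^((2+5i)t)v: X_1 = e^(2t)(cos(5t)·(-1,-1) + sin(5t)·(-2,-1)), X_2 = e^(2t)(sin(5t)·(-1,-1) - cos(5t)·(-2,-1)).
General solution: c_1X_1 + c_2X_2.
Applying x(0)=-4, z(0)=-2 gives c_1=0, c_2=-2.

x(t) = 2e^(2t)sin(5t) - 4e^(2t)cos(5t), z(t) = 2e^(2t)sin(5t) - 2e^(2t)cos(5t)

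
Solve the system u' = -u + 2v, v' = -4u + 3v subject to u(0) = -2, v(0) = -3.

u(t) = -e^(t)sin(2t) - 2e^(t)cos(2t), v(t) = e^(t)sin(2t) - 3e^(t)cos(2t)

Coefficient matrix A = [[-1, 2], [-4, 3]].
Characteristic polynomial det(A - λI) = λ^2 - 2λ + 5 = 0.
Eigenvalues λ = 1 ± 2i (complex conjugate pair).
For λ=1+2i: an eigenvector is (-1,-1) - i(0,1) = (-1, -1 - i).
A real fundamental pair from Re and Im of e^((1+2i)t)v: X_1 = e^(t)(cos(2t)·(-1,-1) + sin(2t)·(0,1)), X_2 = e^(t)(sin(2t)·(-1,-1) - cos(2t)·(0,1)).
General solution: K_1X_1 + K_2X_2.
Applying u(0)=-2, v(0)=-3 gives K_1=2, K_2=1.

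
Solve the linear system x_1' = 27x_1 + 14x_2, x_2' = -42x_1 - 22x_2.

x_1(t) = 2c_1e^(6t) + c_2e^(-t), x_2(t) = -3c_1e^(6t) - 2c_2e^(-t)

Coefficient matrix A = [[27, 14], [-42, -22]].
Characteristic polynomial det(A - λI) = λ^2 - 5λ - 6 = 0.
Eigenvalues λ = 6, -1.
For λ=6: (A-λI) row 1 is [21, 14], so an eigenvector is (2, -3).
For λ=-1: (A-λI) row 1 is [28, 14], so an eigenvector is (1, -2).
General solution: c_1e^(6t)(2,-3) + c_2e^(-t)(1,-2).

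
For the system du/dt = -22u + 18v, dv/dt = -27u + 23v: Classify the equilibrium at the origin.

saddle

A = [[-22,18],[-27,23]]; det(A-λI) = λ^2 - λ - 20.
λ = 5, -4: opposite signs.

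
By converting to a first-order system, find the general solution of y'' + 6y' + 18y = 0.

y(t) = c_1e^(-3t)cos(3t) + c_2e^(-3t)sin(3t)

Let x_1 = y, x_2 = y'. Then x_1' = x_2 and x_2' = -18x_1 - 6x_2.
A = [[0,1],[-18,-6]]; det(A-λI) = λ^2 + 6λ + 18.
Eigenvalues λ = -3 ± 3i.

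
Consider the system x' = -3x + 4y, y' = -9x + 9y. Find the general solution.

x(t) = 2C_1e^(3t) + 2C_2te^(3t) - C_2e^(3t), y(t) = 3C_1e^(3t) + 3C_2te^(3t) - C_2e^(3t)

Coefficient matrix A = [[-3, 4], [-9, 9]].
Characteristic polynomial det(A - λI) = λ^2 - 6λ + 9 = 0.
Single eigenvalue λ = 3 with algebraic multiplicity 2.
Eigenvector v = (2,3); generalized eigenvector w with (A-λI)w=v is (-1,-1).
General solution: e^(3t)[C_1·v + C_2·(t·v + w)].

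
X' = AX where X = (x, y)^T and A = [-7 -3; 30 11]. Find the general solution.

Coefficient matrix A = [[-7, -3], [30, 11]].
Characteristic polynomial det(A - λI) = λ^2 - 4λ + 13 = 0.
Eigenvalues λ = 2 ± 3i (complex conjugate pair).
For λ=2+3i: an eigenvector is (0,1) - i(-1,3) = (0 + i, 1 - 3i).
A real fundamental pair from Re and Im of e^((2+3i)t)v: X_1 = e^(2t)(cos(3t)·(0,1) + sin(3t)·(-1,3)), X_2 = e^(2t)(sin(3t)·(0,1) - cos(3t)·(-1,3)).
General solution: C_1X_1 + C_2X_2.

x(t) = -C_1e^(2t)sin(3t) + C_2e^(2t)cos(3t), y(t) = 3C_1e^(2t)sin(3t) + C_1e^(2t)cos(3t) + C_2e^(2t)sin(3t) - 3C_2e^(2t)cos(3t)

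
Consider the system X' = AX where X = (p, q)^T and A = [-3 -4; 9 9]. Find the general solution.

Coefficient matrix A = [[-3, -4], [9, 9]].
Characteristic polynomial det(A - λI) = λ^2 - 6λ + 9 = 0.
Single eigenvalue λ = 3 with algebraic multiplicity 2.
Eigenvector v = (-2,3); generalized eigenvector w with (A-λI)w=v is (1,-1).
General solution: e^(3t)[K_1·v + K_2·(t·v + w)].

p(t) = -2K_1e^(3t) - 2K_2te^(3t) + K_2e^(3t), q(t) = 3K_1e^(3t) + 3K_2te^(3t) - K_2e^(3t)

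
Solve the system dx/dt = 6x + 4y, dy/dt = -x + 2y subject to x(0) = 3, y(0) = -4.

x(t) = -10te^(4t) + 3e^(4t), y(t) = 5te^(4t) - 4e^(4t)

Coefficient matrix A = [[6, 4], [-1, 2]].
Characteristic polynomial det(A - λI) = λ^2 - 8λ + 16 = 0.
Single eigenvalue λ = 4 with algebraic multiplicity 2.
Eigenvector v = (-2,1); generalized eigenvector w with (A-λI)w=v is (-3,1).
General solution: e^(4t)[c_1·v + c_2·(t·v + w)].
Applying x(0)=3, y(0)=-4 gives c_1=-9, c_2=5.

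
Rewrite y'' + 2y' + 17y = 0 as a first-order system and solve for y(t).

Let x_1 = y, x_2 = y'. Then x_1' = x_2 and x_2' = -17x_1 - 2x_2.
A = [[0,1],[-17,-2]]; det(A-λI) = λ^2 + 2λ + 17.
Eigenvalues λ = -1 ± 4i.

y(t) = K_1e^(-t)cos(4t) + K_2e^(-t)sin(4t)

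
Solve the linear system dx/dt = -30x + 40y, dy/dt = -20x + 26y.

x(t) = -3c_1e^(-2t)sin(4t) - c_1e^(-2t)cos(4t) - c_2e^(-2t)sin(4t) + 3c_2e^(-2t)cos(4t), y(t) = -2c_1e^(-2t)sin(4t) - c_1e^(-2t)cos(4t) - c_2e^(-2t)sin(4t) + 2c_2e^(-2t)cos(4t)

Coefficient matrix A = [[-30, 40], [-20, 26]].
Characteristic polynomial det(A - λI) = λ^2 + 4λ + 20 = 0.
Eigenvalues λ = -2 ± 4i (complex conjugate pair).
For λ=-2+4i: an eigenvector is (-1,-1) - i(-3,-2) = (-1 + 3i, -1 + 2i).
A real fundamental pair from Re and Im of e^((-2+4i)t)v: X_1 = e^(-2t)(cos(4t)·(-1,-1) + sin(4t)·(-3,-2)), X_2 = e^(-2t)(sin(4t)·(-1,-1) - cos(4t)·(-3,-2)).
General solution: c_1X_1 + c_2X_2.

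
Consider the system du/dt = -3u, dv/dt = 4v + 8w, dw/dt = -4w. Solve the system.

Coefficient matrix A = [[-3, 0, 0], [0, 4, 8], [0, 0, -4]].
det(A - λI) = 0 gives eigenvalues λ = 4, -3, -4.
For λ=4: eigenvector (0,1,0).
For λ=-3: eigenvector (1,0,0).
For λ=-4: eigenvector (0,-1,1).
General solution: C_1e^(4t)(0,1,0) + C_2e^(-3t)(1,0,0) + C_3e^(-4t)(0,-1,1).

u(t) = C_2e^(-3t), v(t) = C_1e^(4t) - C_3e^(-4t), w(t) = C_3e^(-4t)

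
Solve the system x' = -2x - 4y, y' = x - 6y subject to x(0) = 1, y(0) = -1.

x(t) = 6te^(-4t) + e^(-4t), y(t) = 3te^(-4t) - e^(-4t)

Coefficient matrix A = [[-2, -4], [1, -6]].
Characteristic polynomial det(A - λI) = λ^2 + 8λ + 16 = 0.
Single eigenvalue λ = -4 with algebraic multiplicity 2.
Eigenvector v = (2,1); generalized eigenvector w with (A-λI)w=v is (-3,-2).
General solution: e^(-4t)[K_1·v + K_2·(t·v + w)].
Applying x(0)=1, y(0)=-1 gives K_1=5, K_2=3.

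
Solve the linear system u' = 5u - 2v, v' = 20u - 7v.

Coefficient matrix A = [[5, -2], [20, -7]].
Characteristic polynomial det(A - λI) = λ^2 + 2λ + 5 = 0.
Eigenvalues λ = -1 ± 2i (complex conjugate pair).
For λ=-1+2i: an eigenvector is (-1,-3) - i(0,-1) = (-1, -3 + i).
A real fundamental pair from Re and Im of e^((-1+2i)t)v: X_1 = e^(-t)(cos(2t)·(-1,-3) + sin(2t)·(0,-1)), X_2 = e^(-t)(sin(2t)·(-1,-3) - cos(2t)·(0,-1)).
General solution: K_1X_1 + K_2X_2.

u(t) = -K_1e^(-t)cos(2t) - K_2e^(-t)sin(2t), v(t) = -K_1e^(-t)sin(2t) - 3K_1e^(-t)cos(2t) - 3K_2e^(-t)sin(2t) + K_2e^(-t)cos(2t)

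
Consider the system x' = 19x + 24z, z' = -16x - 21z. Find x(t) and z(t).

Coefficient matrix A = [[19, 24], [-16, -21]].
Characteristic polynomial det(A - λI) = λ^2 + 2λ - 15 = 0.
Eigenvalues λ = -5, 3.
For λ=-5: (A-λI) row 1 is [24, 24], so an eigenvector is (-1, 1).
For λ=3: (A-λI) row 1 is [16, 24], so an eigenvector is (-3, 2).
General solution: C_1e^(-5t)(-1,1) + C_2e^(3t)(-3,2).

x(t) = -C_1e^(-5t) - 3C_2e^(3t), z(t) = C_1e^(-5t) + 2C_2e^(3t)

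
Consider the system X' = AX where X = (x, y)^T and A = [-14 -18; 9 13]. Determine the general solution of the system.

Coefficient matrix A = [[-14, -18], [9, 13]].
Characteristic polynomial det(A - λI) = λ^2 + λ - 20 = 0.
Eigenvalues λ = -5, 4.
For λ=-5: (A-λI) row 1 is [-9, -18], so an eigenvector is (2, -1).
For λ=4: (A-λI) row 1 is [-18, -18], so an eigenvector is (1, -1).
General solution: C_1e^(-5t)(2,-1) + C_2e^(4t)(1,-1).

x(t) = 2C_1e^(-5t) + C_2e^(4t), y(t) = -C_1e^(-5t) - C_2e^(4t)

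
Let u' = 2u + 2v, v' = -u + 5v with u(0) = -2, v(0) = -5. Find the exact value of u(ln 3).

-486

A = [[2,2],[-1,5]]; eigenvalues λ = 3, 4.
Eigenvectors: (2,1) for λ=3, (-1,-1) for λ=4.
From the initial condition, c_1 = 3, c_2 = 8.
u(ln 3) = (3)(3^3)(2) + (8)(3^4)(-1) = -486.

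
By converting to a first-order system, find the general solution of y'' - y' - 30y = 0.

y(t) = C_1e^(6t) + C_2e^(-5t)

Let x_1 = y, x_2 = y'. Then x_1' = x_2 and x_2' = 30x_1 + x_2.
A = [[0,1],[30,1]]; det(A-λI) = λ^2 - λ - 30.
Eigenvalues λ = 6, -5 with eigenvectors (1,6), (1,-5).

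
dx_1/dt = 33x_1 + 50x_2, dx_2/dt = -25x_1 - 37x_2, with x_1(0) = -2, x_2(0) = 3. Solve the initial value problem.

x_1(t) = 16e^(-2t)sin(5t) - 2e^(-2t)cos(5t), x_2(t) = -11e^(-2t)sin(5t) + 3e^(-2t)cos(5t)

Coefficient matrix A = [[33, 50], [-25, -37]].
Characteristic polynomial det(A - λI) = λ^2 + 4λ + 29 = 0.
Eigenvalues λ = -2 ± 5i (complex conjugate pair).
For λ=-2+5i: an eigenvector is (3,-2) - i(1,-1) = (3 - i, -2 + i).
A real fundamental pair from Re and Im of e^((-2+5i)t)v: X_1 = e^(-2t)(cos(5t)·(3,-2) + sin(5t)·(1,-1)), X_2 = e^(-2t)(sin(5t)·(3,-2) - cos(5t)·(1,-1)).
General solution: c_1X_1 + c_2X_2.
Applying x_1(0)=-2, x_2(0)=3 gives c_1=1, c_2=5.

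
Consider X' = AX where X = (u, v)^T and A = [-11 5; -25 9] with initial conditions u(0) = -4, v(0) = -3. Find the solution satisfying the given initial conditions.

u(t) = 5e^(-t)sin(5t) - 4e^(-t)cos(5t), v(t) = 14e^(-t)sin(5t) - 3e^(-t)cos(5t)

Coefficient matrix A = [[-11, 5], [-25, 9]].
Characteristic polynomial det(A - λI) = λ^2 + 2λ + 26 = 0.
Eigenvalues λ = -1 ± 5i (complex conjugate pair).
For λ=-1+5i: an eigenvector is (0,-1) - i(-1,-2) = (0 + i, -1 + 2i).
A real fundamental pair from Re and Im of e^((-1+5i)t)v: X_1 = e^(-t)(cos(5t)·(0,-1) + sin(5t)·(-1,-2)), X_2 = e^(-t)(sin(5t)·(0,-1) - cos(5t)·(-1,-2)).
General solution: C_1X_1 + C_2X_2.
Applying u(0)=-4, v(0)=-3 gives C_1=-5, C_2=-4.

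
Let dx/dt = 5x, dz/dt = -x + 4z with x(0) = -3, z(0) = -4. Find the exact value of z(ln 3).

A = [[5,0],[-1,4]]; eigenvalues λ = 4, 5.
Eigenvectors: (0,-1) for λ=4, (-1,1) for λ=5.
From the initial condition, c_1 = 7, c_2 = 3.
z(ln 3) = (7)(3^4)(-1) + (3)(3^5)(1) = 162.

162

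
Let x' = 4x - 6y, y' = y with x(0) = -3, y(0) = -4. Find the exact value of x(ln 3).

A = [[4,-6],[0,1]]; eigenvalues λ = 1, 4.
Eigenvectors: (2,1) for λ=1, (1,0) for λ=4.
From the initial condition, c_1 = -4, c_2 = 5.
x(ln 3) = (-4)(3^1)(2) + (5)(3^4)(1) = 381.

381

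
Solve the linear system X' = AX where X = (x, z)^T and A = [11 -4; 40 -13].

x(t) = -c_1e^(-t)sin(4t) + c_2e^(-t)cos(4t), z(t) = -3c_1e^(-t)sin(4t) + c_1e^(-t)cos(4t) + c_2e^(-t)sin(4t) + 3c_2e^(-t)cos(4t)

Coefficient matrix A = [[11, -4], [40, -13]].
Characteristic polynomial det(A - λI) = λ^2 + 2λ + 17 = 0.
Eigenvalues λ = -1 ± 4i (complex conjugate pair).
For λ=-1+4i: an eigenvector is (0,1) - i(-1,-3) = (0 + i, 1 + 3i).
A real fundamental pair from Re and Im of e^((-1+4i)t)v: X_1 = e^(-t)(cos(4t)·(0,1) + sin(4t)·(-1,-3)), X_2 = e^(-t)(sin(4t)·(0,1) - cos(4t)·(-1,-3)).
General solution: c_1X_1 + c_2X_2.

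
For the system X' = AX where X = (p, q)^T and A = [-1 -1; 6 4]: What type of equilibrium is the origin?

unstable node

A = [[-1,-1],[6,4]]; det(A-λI) = λ^2 - 3λ + 2.
λ = 2, 1: both positive.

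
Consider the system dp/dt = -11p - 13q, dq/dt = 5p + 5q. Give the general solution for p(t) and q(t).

Coefficient matrix A = [[-11, -13], [5, 5]].
Characteristic polynomial det(A - λI) = λ^2 + 6λ + 10 = 0.
Eigenvalues λ = -3 ± i (complex conjugate pair).
For λ=-3+i: an eigenvector is (3,-2) - i(2,-1) = (3 - 2i, -2 + i).
A real fundamental pair from Re and Im of e^((-3+i)t)v: X_1 = e^(-3t)(cos(t)·(3,-2) + sin(t)·(2,-1)), X_2 = e^(-3t)(sin(t)·(3,-2) - cos(t)·(2,-1)).
General solution: C_1X_1 + C_2X_2.

p(t) = 2C_1e^(-3t)sin(t) + 3C_1e^(-3t)cos(t) + 3C_2e^(-3t)sin(t) - 2C_2e^(-3t)cos(t), q(t) = -C_1e^(-3t)sin(t) - 2C_1e^(-3t)cos(t) - 2C_2e^(-3t)sin(t) + C_2e^(-3t)cos(t)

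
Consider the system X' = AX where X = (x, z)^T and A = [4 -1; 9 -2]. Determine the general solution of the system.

Coefficient matrix A = [[4, -1], [9, -2]].
Characteristic polynomial det(A - λI) = λ^2 - 2λ + 1 = 0.
Single eigenvalue λ = 1 with algebraic multiplicity 2.
Eigenvector v = (-1,-3); generalized eigenvector w with (A-λI)w=v is (-1,-2).
General solution: e^(t)[C_1·v + C_2·(t·v + w)].

x(t) = -C_1e^(t) - C_2te^(t) - C_2e^(t), z(t) = -3C_1e^(t) - 3C_2te^(t) - 2C_2e^(t)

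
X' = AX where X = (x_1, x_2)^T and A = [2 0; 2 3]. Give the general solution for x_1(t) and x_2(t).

Coefficient matrix A = [[2, 0], [2, 3]].
Characteristic polynomial det(A - λI) = λ^2 - 5λ + 6 = 0.
Eigenvalues λ = 3, 2.
For λ=3: (A-λI) row 1 is [-1, 0], so an eigenvector is (0, 1).
For λ=2: (A-λI) row 2 is [2, 1], so an eigenvector is (1, -2).
General solution: c_1e^(3t)(0,1) + c_2e^(2t)(1,-2).

x_1(t) = c_2e^(2t), x_2(t) = c_1e^(3t) - 2c_2e^(2t)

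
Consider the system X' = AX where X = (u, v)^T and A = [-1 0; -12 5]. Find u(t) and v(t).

u(t) = K_1e^(-t), v(t) = 2K_1e^(-t) - K_2e^(5t)

Coefficient matrix A = [[-1, 0], [-12, 5]].
Characteristic polynomial det(A - λI) = λ^2 - 4λ - 5 = 0.
Eigenvalues λ = -1, 5.
For λ=-1: (A-λI) row 2 is [-12, 6], so an eigenvector is (1, 2).
For λ=5: (A-λI) row 1 is [-6, 0], so an eigenvector is (0, -1).
General solution: K_1e^(-t)(1,2) + K_2e^(5t)(0,-1).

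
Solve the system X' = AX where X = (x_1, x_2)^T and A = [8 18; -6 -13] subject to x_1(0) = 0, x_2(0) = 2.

x_1(t) = 12e^(-t) - 12e^(-4t), x_2(t) = -6e^(-t) + 8e^(-4t)

Coefficient matrix A = [[8, 18], [-6, -13]].
Characteristic polynomial det(A - λI) = λ^2 + 5λ + 4 = 0.
Eigenvalues λ = -1, -4.
For λ=-1: (A-λI) row 1 is [9, 18], so an eigenvector is (-2, 1).
For λ=-4: (A-λI) row 1 is [12, 18], so an eigenvector is (3, -2).
General solution: K_1e^(-t)(-2,1) + K_2e^(-4t)(3,-2).
Applying x_1(0)=0, x_2(0)=2 gives K_1=-6, K_2=-4.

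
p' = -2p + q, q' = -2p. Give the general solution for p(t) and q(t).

Coefficient matrix A = [[-2, 1], [-2, 0]].
Characteristic polynomial det(A - λI) = λ^2 + 2λ + 2 = 0.
Eigenvalues λ = -1 ± i (complex conjugate pair).
For λ=-1+i: an eigenvector is (1,1) - i(0,-1) = (1, 1 + i).
A real fundamental pair from Re and Im of e^((-1+i)t)v: X_1 = e^(-t)(cos(t)·(1,1) + sin(t)·(0,-1)), X_2 = e^(-t)(sin(t)·(1,1) - cos(t)·(0,-1)).
General solution: K_1X_1 + K_2X_2.

p(t) = K_1e^(-t)cos(t) + K_2e^(-t)sin(t), q(t) = -K_1e^(-t)sin(t) + K_1e^(-t)cos(t) + K_2e^(-t)sin(t) + K_2e^(-t)cos(t)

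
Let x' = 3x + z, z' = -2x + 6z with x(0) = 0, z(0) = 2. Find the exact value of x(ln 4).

A = [[3,1],[-2,6]]; eigenvalues λ = 4, 5.
Eigenvectors: (-1,-1) for λ=4, (1,2) for λ=5.
From the initial condition, c_1 = 2, c_2 = 2.
x(ln 4) = (2)(4^4)(-1) + (2)(4^5)(1) = 1536.

1536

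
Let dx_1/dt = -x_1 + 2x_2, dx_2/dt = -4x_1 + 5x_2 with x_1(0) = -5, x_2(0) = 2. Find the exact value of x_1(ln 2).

32

A = [[-1,2],[-4,5]]; eigenvalues λ = 3, 1.
Eigenvectors: (1,2) for λ=3, (1,1) for λ=1.
From the initial condition, c_1 = 7, c_2 = -12.
x_1(ln 2) = (7)(2^3)(1) + (-12)(2^1)(1) = 32.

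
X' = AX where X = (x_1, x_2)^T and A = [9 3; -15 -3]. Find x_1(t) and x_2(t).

Coefficient matrix A = [[9, 3], [-15, -3]].
Characteristic polynomial det(A - λI) = λ^2 - 6λ + 18 = 0.
Eigenvalues λ = 3 ± 3i (complex conjugate pair).
For λ=3+3i: an eigenvector is (0,1) - i(1,-2) = (0 - i, 1 + 2i).
A real fundamental pair from Re and Im of e^((3+3i)t)v: X_1 = e^(3t)(cos(3t)·(0,1) + sin(3t)·(1,-2)), X_2 = e^(3t)(sin(3t)·(0,1) - cos(3t)·(1,-2)).
General solution: c_1X_1 + c_2X_2.

x_1(t) = c_1e^(3t)sin(3t) - c_2e^(3t)cos(3t), x_2(t) = -2c_1e^(3t)sin(3t) + c_1e^(3t)cos(3t) + c_2e^(3t)sin(3t) + 2c_2e^(3t)cos(3t)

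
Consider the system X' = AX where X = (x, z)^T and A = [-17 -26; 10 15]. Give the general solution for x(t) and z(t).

Coefficient matrix A = [[-17, -26], [10, 15]].
Characteristic polynomial det(A - λI) = λ^2 + 2λ + 5 = 0.
Eigenvalues λ = -1 ± 2i (complex conjugate pair).
For λ=-1+2i: an eigenvector is (-3,2) - i(-2,1) = (-3 + 2i, 2 - i).
A real fundamental pair from Re and Im of e^((-1+2i)t)v: X_1 = e^(-t)(cos(2t)·(-3,2) + sin(2t)·(-2,1)), X_2 = e^(-t)(sin(2t)·(-3,2) - cos(2t)·(-2,1)).
General solution: c_1X_1 + c_2X_2.

x(t) = -2c_1e^(-t)sin(2t) - 3c_1e^(-t)cos(2t) - 3c_2e^(-t)sin(2t) + 2c_2e^(-t)cos(2t), z(t) = c_1e^(-t)sin(2t) + 2c_1e^(-t)cos(2t) + 2c_2e^(-t)sin(2t) - c_2e^(-t)cos(2t)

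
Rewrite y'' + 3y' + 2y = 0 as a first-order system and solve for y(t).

Let x_1 = y, x_2 = y'. Then x_1' = x_2 and x_2' = -2x_1 - 3x_2.
A = [[0,1],[-2,-3]]; det(A-λI) = λ^2 + 3λ + 2.
Eigenvalues λ = -2, -1 with eigenvectors (1,-2), (1,-1).

y(t) = C_1e^(-2t) + C_2e^(-t)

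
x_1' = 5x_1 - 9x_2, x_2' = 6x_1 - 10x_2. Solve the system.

x_1(t) = -K_1e^(-4t) - 3K_2e^(-t), x_2(t) = -K_1e^(-4t) - 2K_2e^(-t)

Coefficient matrix A = [[5, -9], [6, -10]].
Characteristic polynomial det(A - λI) = λ^2 + 5λ + 4 = 0.
Eigenvalues λ = -4, -1.
For λ=-4: (A-λI) row 1 is [9, -9], so an eigenvector is (-1, -1).
For λ=-1: (A-λI) row 1 is [6, -9], so an eigenvector is (-3, -2).
General solution: K_1e^(-4t)(-1,-1) + K_2e^(-t)(-3,-2).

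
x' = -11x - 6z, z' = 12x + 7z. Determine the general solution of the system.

x(t) = -C_1e^(t) - C_2e^(-5t), z(t) = 2C_1e^(t) + C_2e^(-5t)

Coefficient matrix A = [[-11, -6], [12, 7]].
Characteristic polynomial det(A - λI) = λ^2 + 4λ - 5 = 0.
Eigenvalues λ = 1, -5.
For λ=1: (A-λI) row 1 is [-12, -6], so an eigenvector is (-1, 2).
For λ=-5: (A-λI) row 1 is [-6, -6], so an eigenvector is (-1, 1).
General solution: C_1e^(t)(-1,2) + C_2e^(-5t)(-1,1).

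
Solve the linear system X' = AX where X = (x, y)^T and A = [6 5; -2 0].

Coefficient matrix A = [[6, 5], [-2, 0]].
Characteristic polynomial det(A - λI) = λ^2 - 6λ + 10 = 0.
Eigenvalues λ = 3 ± i (complex conjugate pair).
For λ=3+i: an eigenvector is (1,-1) - i(-2,1) = (1 + 2i, -1 - i).
A real fundamental pair from Re and Im of e^((3+i)t)v: X_1 = e^(3t)(cos(t)·(1,-1) + sin(t)·(-2,1)), X_2 = e^(3t)(sin(t)·(1,-1) - cos(t)·(-2,1)).
General solution: K_1X_1 + K_2X_2.

x(t) = -2K_1e^(3t)sin(t) + K_1e^(3t)cos(t) + K_2e^(3t)sin(t) + 2K_2e^(3t)cos(t), y(t) = K_1e^(3t)sin(t) - K_1e^(3t)cos(t) - K_2e^(3t)sin(t) - K_2e^(3t)cos(t)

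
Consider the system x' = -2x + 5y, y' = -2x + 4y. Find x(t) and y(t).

Coefficient matrix A = [[-2, 5], [-2, 4]].
Characteristic polynomial det(A - λI) = λ^2 - 2λ + 2 = 0.
Eigenvalues λ = 1 ± i (complex conjugate pair).
For λ=1+i: an eigenvector is (1,1) - i(2,1) = (1 - 2i, 1 - i).
A real fundamental pair from Re and Im of e^((1+i)t)v: X_1 = e^(t)(cos(t)·(1,1) + sin(t)·(2,1)), X_2 = e^(t)(sin(t)·(1,1) - cos(t)·(2,1)).
General solution: c_1X_1 + c_2X_2.

x(t) = 2c_1e^(t)sin(t) + c_1e^(t)cos(t) + c_2e^(t)sin(t) - 2c_2e^(t)cos(t), y(t) = c_1e^(t)sin(t) + c_1e^(t)cos(t) + c_2e^(t)sin(t) - c_2e^(t)cos(t)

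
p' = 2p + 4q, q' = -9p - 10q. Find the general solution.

Coefficient matrix A = [[2, 4], [-9, -10]].
Characteristic polynomial det(A - λI) = λ^2 + 8λ + 16 = 0.
Single eigenvalue λ = -4 with algebraic multiplicity 2.
Eigenvector v = (-2,3); generalized eigenvector w with (A-λI)w=v is (1,-2).
General solution: e^(-4t)[c_1·v + c_2·(t·v + w)].

p(t) = -2c_1e^(-4t) - 2c_2te^(-4t) + c_2e^(-4t), q(t) = 3c_1e^(-4t) + 3c_2te^(-4t) - 2c_2e^(-4t)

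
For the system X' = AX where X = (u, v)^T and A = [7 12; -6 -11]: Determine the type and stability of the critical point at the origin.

A = [[7,12],[-6,-11]]; det(A-λI) = λ^2 + 4λ - 5.
λ = 1, -5: opposite signs.

saddle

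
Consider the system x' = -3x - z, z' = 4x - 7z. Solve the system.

Coefficient matrix A = [[-3, -1], [4, -7]].
Characteristic polynomial det(A - λI) = λ^2 + 10λ + 25 = 0.
Single eigenvalue λ = -5 with algebraic multiplicity 2.
Eigenvector v = (1,2); generalized eigenvector w with (A-λI)w=v is (0,-1).
General solution: e^(-5t)[C_1·v + C_2·(t·v + w)].

x(t) = C_1e^(-5t) + C_2te^(-5t), z(t) = 2C_1e^(-5t) + 2C_2te^(-5t) - C_2e^(-5t)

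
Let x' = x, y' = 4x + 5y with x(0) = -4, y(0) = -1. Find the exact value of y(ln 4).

A = [[1,0],[4,5]]; eigenvalues λ = 5, 1.
Eigenvectors: (0,-1) for λ=5, (-1,1) for λ=1.
From the initial condition, c_1 = 5, c_2 = 4.
y(ln 4) = (5)(4^5)(-1) + (4)(4^1)(1) = -5104.

-5104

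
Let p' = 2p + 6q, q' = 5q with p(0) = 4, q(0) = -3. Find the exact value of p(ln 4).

A = [[2,6],[0,5]]; eigenvalues λ = 5, 2.
Eigenvectors: (2,1) for λ=5, (1,0) for λ=2.
From the initial condition, c_1 = -3, c_2 = 10.
p(ln 4) = (-3)(4^5)(2) + (10)(4^2)(1) = -5984.

-5984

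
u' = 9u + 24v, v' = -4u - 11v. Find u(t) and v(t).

Coefficient matrix A = [[9, 24], [-4, -11]].
Characteristic polynomial det(A - λI) = λ^2 + 2λ - 3 = 0.
Eigenvalues λ = -3, 1.
For λ=-3: (A-λI) row 1 is [12, 24], so an eigenvector is (-2, 1).
For λ=1: (A-λI) row 1 is [8, 24], so an eigenvector is (-3, 1).
General solution: K_1e^(-3t)(-2,1) + K_2e^(t)(-3,1).

u(t) = -2K_1e^(-3t) - 3K_2e^(t), v(t) = K_1e^(-3t) + K_2e^(t)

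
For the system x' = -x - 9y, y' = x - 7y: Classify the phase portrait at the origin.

A = [[-1,-9],[1,-7]]; det(A-λI) = λ^2 + 8λ + 16.
repeated λ = -4 with a single eigenvector.

stable improper node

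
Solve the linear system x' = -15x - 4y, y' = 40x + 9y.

Coefficient matrix A = [[-15, -4], [40, 9]].
Characteristic polynomial det(A - λI) = λ^2 + 6λ + 25 = 0.
Eigenvalues λ = -3 ± 4i (complex conjugate pair).
For λ=-3+4i: an eigenvector is (0,1) - i(-1,3) = (0 + i, 1 - 3i).
A real fundamental pair from Re and Im of e^((-3+4i)t)v: X_1 = e^(-3t)(cos(4t)·(0,1) + sin(4t)·(-1,3)), X_2 = e^(-3t)(sin(4t)·(0,1) - cos(4t)·(-1,3)).
General solution: K_1X_1 + K_2X_2.

x(t) = -K_1e^(-3t)sin(4t) + K_2e^(-3t)cos(4t), y(t) = 3K_1e^(-3t)sin(4t) + K_1e^(-3t)cos(4t) + K_2e^(-3t)sin(4t) - 3K_2e^(-3t)cos(4t)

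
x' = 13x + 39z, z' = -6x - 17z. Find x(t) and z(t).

Coefficient matrix A = [[13, 39], [-6, -17]].
Characteristic polynomial det(A - λI) = λ^2 + 4λ + 13 = 0.
Eigenvalues λ = -2 ± 3i (complex conjugate pair).
For λ=-2+3i: an eigenvector is (-3,1) - i(-2,1) = (-3 + 2i, 1 - i).
A real fundamental pair from Re and Im of e^((-2+3i)t)v: X_1 = e^(-2t)(cos(3t)·(-3,1) + sin(3t)·(-2,1)), X_2 = e^(-2t)(sin(3t)·(-3,1) - cos(3t)·(-2,1)).
General solution: K_1X_1 + K_2X_2.

x(t) = -2K_1e^(-2t)sin(3t) - 3K_1e^(-2t)cos(3t) - 3K_2e^(-2t)sin(3t) + 2K_2e^(-2t)cos(3t), z(t) = K_1e^(-2t)sin(3t) + K_1e^(-2t)cos(3t) + K_2e^(-2t)sin(3t) - K_2e^(-2t)cos(3t)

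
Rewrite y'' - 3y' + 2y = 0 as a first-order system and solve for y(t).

y(t) = c_1e^(2t) + c_2e^(t)

Let x_1 = y, x_2 = y'. Then x_1' = x_2 and x_2' = -2x_1 + 3x_2.
A = [[0,1],[-2,3]]; det(A-λI) = λ^2 - 3λ + 2.
Eigenvalues λ = 2, 1 with eigenvectors (1,2), (1,1).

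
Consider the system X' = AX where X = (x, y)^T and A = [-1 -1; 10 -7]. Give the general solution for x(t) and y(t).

Coefficient matrix A = [[-1, -1], [10, -7]].
Characteristic polynomial det(A - λI) = λ^2 + 8λ + 17 = 0.
Eigenvalues λ = -4 ± i (complex conjugate pair).
For λ=-4+i: an eigenvector is (0,-1) - i(1,3) = (0 - i, -1 - 3i).
A real fundamental pair from Re and Im of e^((-4+i)t)v: X_1 = e^(-4t)(cos(t)·(0,-1) + sin(t)·(1,3)), X_2 = e^(-4t)(sin(t)·(0,-1) - cos(t)·(1,3)).
General solution: K_1X_1 + K_2X_2.

x(t) = K_1e^(-4t)sin(t) - K_2e^(-4t)cos(t), y(t) = 3K_1e^(-4t)sin(t) - K_1e^(-4t)cos(t) - K_2e^(-4t)sin(t) - 3K_2e^(-4t)cos(t)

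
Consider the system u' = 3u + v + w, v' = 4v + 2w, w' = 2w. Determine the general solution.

Coefficient matrix A = [[3, 1, 1], [0, 4, 2], [0, 0, 2]].
det(A - λI) = 0 gives eigenvalues λ = 3, 4, 2.
For λ=3: eigenvector (1,0,0).
For λ=4: eigenvector (1,1,0).
For λ=2: eigenvector (0,-1,1).
General solution: c_1e^(3t)(1,0,0) + c_2e^(4t)(1,1,0) + c_3e^(2t)(0,-1,1).

u(t) = c_1e^(3t) + c_2e^(4t), v(t) = c_2e^(4t) - c_3e^(2t), w(t) = c_3e^(2t)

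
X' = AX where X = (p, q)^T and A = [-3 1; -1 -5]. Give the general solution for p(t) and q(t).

p(t) = C_1e^(-4t) + C_2te^(-4t) - 2C_2e^(-4t), q(t) = -C_1e^(-4t) - C_2te^(-4t) + 3C_2e^(-4t)

Coefficient matrix A = [[-3, 1], [-1, -5]].
Characteristic polynomial det(A - λI) = λ^2 + 8λ + 16 = 0.
Single eigenvalue λ = -4 with algebraic multiplicity 2.
Eigenvector v = (1,-1); generalized eigenvector w with (A-λI)w=v is (-2,3).
General solution: e^(-4t)[C_1·v + C_2·(t·v + w)].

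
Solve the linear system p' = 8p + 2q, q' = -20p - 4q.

p(t) = -C_1e^(2t)sin(2t) + C_2e^(2t)cos(2t), q(t) = 3C_1e^(2t)sin(2t) - C_1e^(2t)cos(2t) - C_2e^(2t)sin(2t) - 3C_2e^(2t)cos(2t)

Coefficient matrix A = [[8, 2], [-20, -4]].
Characteristic polynomial det(A - λI) = λ^2 - 4λ + 8 = 0.
Eigenvalues λ = 2 ± 2i (complex conjugate pair).
For λ=2+2i: an eigenvector is (0,-1) - i(-1,3) = (0 + i, -1 - 3i).
A real fundamental pair from Re and Im of e^((2+2i)t)v: X_1 = e^(2t)(cos(2t)·(0,-1) + sin(2t)·(-1,3)), X_2 = e^(2t)(sin(2t)·(0,-1) - cos(2t)·(-1,3)).
General solution: C_1X_1 + C_2X_2.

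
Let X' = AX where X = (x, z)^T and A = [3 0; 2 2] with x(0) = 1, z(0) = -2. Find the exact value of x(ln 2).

A = [[3,0],[2,2]]; eigenvalues λ = 3, 2.
Eigenvectors: (1,2) for λ=3, (0,1) for λ=2.
From the initial condition, c_1 = 1, c_2 = -4.
x(ln 2) = (1)(2^3)(1) + (-4)(2^2)(0) = 8.

8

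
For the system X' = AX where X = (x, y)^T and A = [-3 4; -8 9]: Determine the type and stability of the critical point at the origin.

unstable node

A = [[-3,4],[-8,9]]; det(A-λI) = λ^2 - 6λ + 5.
λ = 5, 1: both positive.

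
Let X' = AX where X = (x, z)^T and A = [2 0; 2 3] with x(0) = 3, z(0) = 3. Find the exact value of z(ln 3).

189

A = [[2,0],[2,3]]; eigenvalues λ = 3, 2.
Eigenvectors: (0,1) for λ=3, (-1,2) for λ=2.
From the initial condition, c_1 = 9, c_2 = -3.
z(ln 3) = (9)(3^3)(1) + (-3)(3^2)(2) = 189.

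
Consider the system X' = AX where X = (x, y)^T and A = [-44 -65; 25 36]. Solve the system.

Coefficient matrix A = [[-44, -65], [25, 36]].
Characteristic polynomial det(A - λI) = λ^2 + 8λ + 41 = 0.
Eigenvalues λ = -4 ± 5i (complex conjugate pair).
For λ=-4+5i: an eigenvector is (-3,2) - i(-2,1) = (-3 + 2i, 2 - i).
A real fundamental pair from Re and Im of e^((-4+5i)t)v: X_1 = e^(-4t)(cos(5t)·(-3,2) + sin(5t)·(-2,1)), X_2 = e^(-4t)(sin(5t)·(-3,2) - cos(5t)·(-2,1)).
General solution: C_1X_1 + C_2X_2.

x(t) = -2C_1e^(-4t)sin(5t) - 3C_1e^(-4t)cos(5t) - 3C_2e^(-4t)sin(5t) + 2C_2e^(-4t)cos(5t), y(t) = C_1e^(-4t)sin(5t) + 2C_1e^(-4t)cos(5t) + 2C_2e^(-4t)sin(5t) - C_2e^(-4t)cos(5t)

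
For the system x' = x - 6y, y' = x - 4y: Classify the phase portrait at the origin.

A = [[1,-6],[1,-4]]; det(A-λI) = λ^2 + 3λ + 2.
λ = -1, -2: both negative.

stable node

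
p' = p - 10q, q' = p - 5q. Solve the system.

p(t) = C_1e^(-2t)sin(t) - 3C_1e^(-2t)cos(t) - 3C_2e^(-2t)sin(t) - C_2e^(-2t)cos(t), q(t) = -C_1e^(-2t)cos(t) - C_2e^(-2t)sin(t)

Coefficient matrix A = [[1, -10], [1, -5]].
Characteristic polynomial det(A - λI) = λ^2 + 4λ + 5 = 0.
Eigenvalues λ = -2 ± i (complex conjugate pair).
For λ=-2+i: an eigenvector is (-3,-1) - i(1,0) = (-3 - i, -1).
A real fundamental pair from Re and Im of e^((-2+i)t)v: X_1 = e^(-2t)(cos(t)·(-3,-1) + sin(t)·(1,0)), X_2 = e^(-2t)(sin(t)·(-3,-1) - cos(t)·(1,0)).
General solution: C_1X_1 + C_2X_2.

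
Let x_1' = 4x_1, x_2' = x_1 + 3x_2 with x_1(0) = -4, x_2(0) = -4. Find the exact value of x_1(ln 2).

A = [[4,0],[1,3]]; eigenvalues λ = 4, 3.
Eigenvectors: (-1,-1) for λ=4, (0,1) for λ=3.
From the initial condition, c_1 = 4, c_2 = 0.
x_1(ln 2) = (4)(2^4)(-1) + (0)(2^3)(0) = -64.

-64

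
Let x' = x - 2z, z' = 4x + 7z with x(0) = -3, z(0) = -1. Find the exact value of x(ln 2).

A = [[1,-2],[4,7]]; eigenvalues λ = 3, 5.
Eigenvectors: (-1,1) for λ=3, (1,-2) for λ=5.
From the initial condition, c_1 = 7, c_2 = 4.
x(ln 2) = (7)(2^3)(-1) + (4)(2^5)(1) = 72.

72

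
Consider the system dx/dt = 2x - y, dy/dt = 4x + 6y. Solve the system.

x(t) = -c_1e^(4t) - c_2te^(4t) + c_2e^(4t), y(t) = 2c_1e^(4t) + 2c_2te^(4t) - c_2e^(4t)

Coefficient matrix A = [[2, -1], [4, 6]].
Characteristic polynomial det(A - λI) = λ^2 - 8λ + 16 = 0.
Single eigenvalue λ = 4 with algebraic multiplicity 2.
Eigenvector v = (-1,2); generalized eigenvector w with (A-λI)w=v is (1,-1).
General solution: e^(4t)[c_1·v + c_2·(t·v + w)].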